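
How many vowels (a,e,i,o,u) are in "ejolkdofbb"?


Input: ejolkdofbb
Checking each character:
  'e' at position 0: vowel (running total: 1)
  'j' at position 1: consonant
  'o' at position 2: vowel (running total: 2)
  'l' at position 3: consonant
  'k' at position 4: consonant
  'd' at position 5: consonant
  'o' at position 6: vowel (running total: 3)
  'f' at position 7: consonant
  'b' at position 8: consonant
  'b' at position 9: consonant
Total vowels: 3

3


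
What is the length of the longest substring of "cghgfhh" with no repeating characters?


Input: "cghgfhh"
Sliding window (track last position of each char):
  Position 0 ('c'): window [0,0] length 1 -- new best
  Position 1 ('g'): window [0,1] length 2 -- new best
  Position 2 ('h'): window [0,2] length 3 -- new best
  Position 3 ('g'): repeat (last at 1), move window start to 2
  Position 3 ('g'): window [2,3] length 2
  Position 4 ('f'): window [2,4] length 3
  Position 5 ('h'): repeat (last at 2), move window start to 3
  Position 5 ('h'): window [3,5] length 3
  Position 6 ('h'): repeat (last at 5), move window start to 6
  Position 6 ('h'): window [6,6] length 1
Longest substring with no repeats: "cgh" with length 3

3


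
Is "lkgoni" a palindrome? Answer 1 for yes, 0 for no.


Input: lkgoni
Reversed: inogkl
  Compare pos 0 ('l') with pos 5 ('i'): MISMATCH
  Compare pos 1 ('k') with pos 4 ('n'): MISMATCH
  Compare pos 2 ('g') with pos 3 ('o'): MISMATCH
Result: not a palindrome

0


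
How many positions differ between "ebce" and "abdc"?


Comparing "ebce" and "abdc" position by position:
  Position 0: 'e' vs 'a' => DIFFER
  Position 1: 'b' vs 'b' => same
  Position 2: 'c' vs 'd' => DIFFER
  Position 3: 'e' vs 'c' => DIFFER
Positions that differ: 3

3


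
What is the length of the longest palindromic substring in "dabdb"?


Input: "dabdb"
Checking substrings for palindromes:
  [2:5] "bdb" (len 3) => palindrome
Longest palindromic substring: "bdb" with length 3

3


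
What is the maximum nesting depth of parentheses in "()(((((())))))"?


Input: "()(((((())))))"
Tracking depth:
  Position 0 '(': depth becomes 1
  Position 1 ')': depth becomes 0
  Position 2 '(': depth becomes 1
  Position 3 '(': depth becomes 2
  Position 4 '(': depth becomes 3
  Position 5 '(': depth becomes 4
  Position 6 '(': depth becomes 5
  Position 7 '(': depth becomes 6
  Position 8 ')': depth becomes 5
  Position 9 ')': depth becomes 4
  Position 10 ')': depth becomes 3
  Position 11 ')': depth becomes 2
  Position 12 ')': depth becomes 1
  Position 13 ')': depth becomes 0
Maximum depth reached: 6

6


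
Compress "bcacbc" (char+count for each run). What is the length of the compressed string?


Input: bcacbc
Runs:
  'b' x 1 => "b1"
  'c' x 1 => "c1"
  'a' x 1 => "a1"
  'c' x 1 => "c1"
  'b' x 1 => "b1"
  'c' x 1 => "c1"
Compressed: "b1c1a1c1b1c1"
Compressed length: 12

12


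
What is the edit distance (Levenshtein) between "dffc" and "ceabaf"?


Computing edit distance: "dffc" -> "ceabaf"
DP table:
           c    e    a    b    a    f
      0    1    2    3    4    5    6
  d   1    1    2    3    4    5    6
  f   2    2    2    3    4    5    5
  f   3    3    3    3    4    5    5
  c   4    3    4    4    4    5    6
Edit distance = dp[4][6] = 6

6


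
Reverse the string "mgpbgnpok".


Input: mgpbgnpok
Reading characters right to left:
  Position 8: 'k'
  Position 7: 'o'
  Position 6: 'p'
  Position 5: 'n'
  Position 4: 'g'
  Position 3: 'b'
  Position 2: 'p'
  Position 1: 'g'
  Position 0: 'm'
Reversed: kopngbpgm

kopngbpgm


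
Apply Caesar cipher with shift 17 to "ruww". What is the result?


Caesar cipher: shift "ruww" by 17
  'r' (pos 17) + 17 = pos 8 = 'i'
  'u' (pos 20) + 17 = pos 11 = 'l'
  'w' (pos 22) + 17 = pos 13 = 'n'
  'w' (pos 22) + 17 = pos 13 = 'n'
Result: ilnn

ilnn


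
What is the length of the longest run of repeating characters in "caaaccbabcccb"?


Input: "caaaccbabcccb"
Scanning for longest run:
  Position 1 ('a'): new char, reset run to 1
  Position 2 ('a'): continues run of 'a', length=2
  Position 3 ('a'): continues run of 'a', length=3
  Position 4 ('c'): new char, reset run to 1
  Position 5 ('c'): continues run of 'c', length=2
  Position 6 ('b'): new char, reset run to 1
  Position 7 ('a'): new char, reset run to 1
  Position 8 ('b'): new char, reset run to 1
  Position 9 ('c'): new char, reset run to 1
  Position 10 ('c'): continues run of 'c', length=2
  Position 11 ('c'): continues run of 'c', length=3
  Position 12 ('b'): new char, reset run to 1
Longest run: 'a' with length 3

3


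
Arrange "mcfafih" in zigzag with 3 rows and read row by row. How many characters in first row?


Zigzag "mcfafih" into 3 rows:
Placing characters:
  'm' => row 0
  'c' => row 1
  'f' => row 2
  'a' => row 1
  'f' => row 0
  'i' => row 1
  'h' => row 2
Rows:
  Row 0: "mf"
  Row 1: "cai"
  Row 2: "fh"
First row length: 2

2


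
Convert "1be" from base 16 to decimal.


Input: "1be" in base 16
Positional expansion:
  Digit '1' (value 1) x 16^2 = 256
  Digit 'b' (value 11) x 16^1 = 176
  Digit 'e' (value 14) x 16^0 = 14
Sum = 446

446


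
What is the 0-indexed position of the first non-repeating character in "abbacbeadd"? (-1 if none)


Input: abbacbeadd
Character frequencies:
  'a': 3
  'b': 3
  'c': 1
  'd': 2
  'e': 1
Scanning left to right for freq == 1:
  Position 0 ('a'): freq=3, skip
  Position 1 ('b'): freq=3, skip
  Position 2 ('b'): freq=3, skip
  Position 3 ('a'): freq=3, skip
  Position 4 ('c'): unique! => answer = 4

4


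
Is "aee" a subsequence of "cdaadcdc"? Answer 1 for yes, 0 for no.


Check if "aee" is a subsequence of "cdaadcdc"
Greedy scan:
  Position 0 ('c'): no match needed
  Position 1 ('d'): no match needed
  Position 2 ('a'): matches sub[0] = 'a'
  Position 3 ('a'): no match needed
  Position 4 ('d'): no match needed
  Position 5 ('c'): no match needed
  Position 6 ('d'): no match needed
  Position 7 ('c'): no match needed
Only matched 1/3 characters => not a subsequence

0


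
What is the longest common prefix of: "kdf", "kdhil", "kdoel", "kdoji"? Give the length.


Words: kdf, kdhil, kdoel, kdoji
  Position 0: all 'k' => match
  Position 1: all 'd' => match
  Position 2: ('f', 'h', 'o', 'o') => mismatch, stop
LCP = "kd" (length 2)

2


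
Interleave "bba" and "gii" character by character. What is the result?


Interleaving "bba" and "gii":
  Position 0: 'b' from first, 'g' from second => "bg"
  Position 1: 'b' from first, 'i' from second => "bi"
  Position 2: 'a' from first, 'i' from second => "ai"
Result: bgbiai

bgbiai


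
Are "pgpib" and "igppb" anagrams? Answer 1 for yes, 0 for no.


Strings: "pgpib", "igppb"
Sorted first:  bgipp
Sorted second: bgipp
Sorted forms match => anagrams

1


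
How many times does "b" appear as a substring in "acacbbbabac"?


Searching for "b" in "acacbbbabac"
Scanning each position:
  Position 0: "a" => no
  Position 1: "c" => no
  Position 2: "a" => no
  Position 3: "c" => no
  Position 4: "b" => MATCH
  Position 5: "b" => MATCH
  Position 6: "b" => MATCH
  Position 7: "a" => no
  Position 8: "b" => MATCH
  Position 9: "a" => no
  Position 10: "c" => no
Total occurrences: 4

4


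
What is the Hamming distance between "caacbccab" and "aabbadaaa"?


Comparing "caacbccab" and "aabbadaaa" position by position:
  Position 0: 'c' vs 'a' => differ
  Position 1: 'a' vs 'a' => same
  Position 2: 'a' vs 'b' => differ
  Position 3: 'c' vs 'b' => differ
  Position 4: 'b' vs 'a' => differ
  Position 5: 'c' vs 'd' => differ
  Position 6: 'c' vs 'a' => differ
  Position 7: 'a' vs 'a' => same
  Position 8: 'b' vs 'a' => differ
Total differences (Hamming distance): 7

7


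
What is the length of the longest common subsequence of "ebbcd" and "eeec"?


LCS of "ebbcd" and "eeec"
DP table:
           e    e    e    c
      0    0    0    0    0
  e   0    1    1    1    1
  b   0    1    1    1    1
  b   0    1    1    1    1
  c   0    1    1    1    2
  d   0    1    1    1    2
LCS length = dp[5][4] = 2

2


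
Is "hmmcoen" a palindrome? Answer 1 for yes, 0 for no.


Input: hmmcoen
Reversed: neocmmh
  Compare pos 0 ('h') with pos 6 ('n'): MISMATCH
  Compare pos 1 ('m') with pos 5 ('e'): MISMATCH
  Compare pos 2 ('m') with pos 4 ('o'): MISMATCH
Result: not a palindrome

0


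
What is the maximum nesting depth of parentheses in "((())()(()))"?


Input: "((())()(()))"
Tracking depth:
  Position 0 '(': depth becomes 1
  Position 1 '(': depth becomes 2
  Position 2 '(': depth becomes 3
  Position 3 ')': depth becomes 2
  Position 4 ')': depth becomes 1
  Position 5 '(': depth becomes 2
  Position 6 ')': depth becomes 1
  Position 7 '(': depth becomes 2
  Position 8 '(': depth becomes 3
  Position 9 ')': depth becomes 2
  Position 10 ')': depth becomes 1
  Position 11 ')': depth becomes 0
Maximum depth reached: 3

3


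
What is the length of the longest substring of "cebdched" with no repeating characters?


Input: "cebdched"
Sliding window (track last position of each char):
  Position 0 ('c'): window [0,0] length 1 -- new best
  Position 1 ('e'): window [0,1] length 2 -- new best
  Position 2 ('b'): window [0,2] length 3 -- new best
  Position 3 ('d'): window [0,3] length 4 -- new best
  Position 4 ('c'): repeat (last at 0), move window start to 1
  Position 4 ('c'): window [1,4] length 4
  Position 5 ('h'): window [1,5] length 5 -- new best
  Position 6 ('e'): repeat (last at 1), move window start to 2
  Position 6 ('e'): window [2,6] length 5
  Position 7 ('d'): repeat (last at 3), move window start to 4
  Position 7 ('d'): window [4,7] length 4
Longest substring with no repeats: "ebdch" with length 5

5


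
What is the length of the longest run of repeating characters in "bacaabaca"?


Input: "bacaabaca"
Scanning for longest run:
  Position 1 ('a'): new char, reset run to 1
  Position 2 ('c'): new char, reset run to 1
  Position 3 ('a'): new char, reset run to 1
  Position 4 ('a'): continues run of 'a', length=2
  Position 5 ('b'): new char, reset run to 1
  Position 6 ('a'): new char, reset run to 1
  Position 7 ('c'): new char, reset run to 1
  Position 8 ('a'): new char, reset run to 1
Longest run: 'a' with length 2

2


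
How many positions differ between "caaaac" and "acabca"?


Comparing "caaaac" and "acabca" position by position:
  Position 0: 'c' vs 'a' => DIFFER
  Position 1: 'a' vs 'c' => DIFFER
  Position 2: 'a' vs 'a' => same
  Position 3: 'a' vs 'b' => DIFFER
  Position 4: 'a' vs 'c' => DIFFER
  Position 5: 'c' vs 'a' => DIFFER
Positions that differ: 5

5


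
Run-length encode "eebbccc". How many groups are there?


Input: eebbccc
Scanning for consecutive runs:
  Group 1: 'e' x 2 (positions 0-1)
  Group 2: 'b' x 2 (positions 2-3)
  Group 3: 'c' x 3 (positions 4-6)
Total groups: 3

3


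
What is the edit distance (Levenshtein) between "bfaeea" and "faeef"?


Computing edit distance: "bfaeea" -> "faeef"
DP table:
           f    a    e    e    f
      0    1    2    3    4    5
  b   1    1    2    3    4    5
  f   2    1    2    3    4    4
  a   3    2    1    2    3    4
  e   4    3    2    1    2    3
  e   5    4    3    2    1    2
  a   6    5    4    3    2    2
Edit distance = dp[6][5] = 2

2


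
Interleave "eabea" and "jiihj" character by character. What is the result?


Interleaving "eabea" and "jiihj":
  Position 0: 'e' from first, 'j' from second => "ej"
  Position 1: 'a' from first, 'i' from second => "ai"
  Position 2: 'b' from first, 'i' from second => "bi"
  Position 3: 'e' from first, 'h' from second => "eh"
  Position 4: 'a' from first, 'j' from second => "aj"
Result: ejaibiehaj

ejaibiehaj


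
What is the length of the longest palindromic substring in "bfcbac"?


Input: "bfcbac"
Checking substrings for palindromes:
  No multi-char palindromic substrings found
Longest palindromic substring: "b" with length 1

1


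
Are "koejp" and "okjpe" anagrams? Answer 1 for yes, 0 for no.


Strings: "koejp", "okjpe"
Sorted first:  ejkop
Sorted second: ejkop
Sorted forms match => anagrams

1


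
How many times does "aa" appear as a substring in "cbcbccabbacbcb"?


Searching for "aa" in "cbcbccabbacbcb"
Scanning each position:
  Position 0: "cb" => no
  Position 1: "bc" => no
  Position 2: "cb" => no
  Position 3: "bc" => no
  Position 4: "cc" => no
  Position 5: "ca" => no
  Position 6: "ab" => no
  Position 7: "bb" => no
  Position 8: "ba" => no
  Position 9: "ac" => no
  Position 10: "cb" => no
  Position 11: "bc" => no
  Position 12: "cb" => no
Total occurrences: 0

0


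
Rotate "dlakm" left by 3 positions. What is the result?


Input: "dlakm", rotate left by 3
First 3 characters: "dla"
Remaining characters: "km"
Concatenate remaining + first: "km" + "dla" = "kmdla"

kmdla


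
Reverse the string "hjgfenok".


Input: hjgfenok
Reading characters right to left:
  Position 7: 'k'
  Position 6: 'o'
  Position 5: 'n'
  Position 4: 'e'
  Position 3: 'f'
  Position 2: 'g'
  Position 1: 'j'
  Position 0: 'h'
Reversed: konefgjh

konefgjh


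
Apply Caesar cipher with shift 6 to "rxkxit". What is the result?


Caesar cipher: shift "rxkxit" by 6
  'r' (pos 17) + 6 = pos 23 = 'x'
  'x' (pos 23) + 6 = pos 3 = 'd'
  'k' (pos 10) + 6 = pos 16 = 'q'
  'x' (pos 23) + 6 = pos 3 = 'd'
  'i' (pos 8) + 6 = pos 14 = 'o'
  't' (pos 19) + 6 = pos 25 = 'z'
Result: xdqdoz

xdqdoz


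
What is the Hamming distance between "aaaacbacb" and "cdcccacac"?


Comparing "aaaacbacb" and "cdcccacac" position by position:
  Position 0: 'a' vs 'c' => differ
  Position 1: 'a' vs 'd' => differ
  Position 2: 'a' vs 'c' => differ
  Position 3: 'a' vs 'c' => differ
  Position 4: 'c' vs 'c' => same
  Position 5: 'b' vs 'a' => differ
  Position 6: 'a' vs 'c' => differ
  Position 7: 'c' vs 'a' => differ
  Position 8: 'b' vs 'c' => differ
Total differences (Hamming distance): 8

8


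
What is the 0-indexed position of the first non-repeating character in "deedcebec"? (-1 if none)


Input: deedcebec
Character frequencies:
  'b': 1
  'c': 2
  'd': 2
  'e': 4
Scanning left to right for freq == 1:
  Position 0 ('d'): freq=2, skip
  Position 1 ('e'): freq=4, skip
  Position 2 ('e'): freq=4, skip
  Position 3 ('d'): freq=2, skip
  Position 4 ('c'): freq=2, skip
  Position 5 ('e'): freq=4, skip
  Position 6 ('b'): unique! => answer = 6

6


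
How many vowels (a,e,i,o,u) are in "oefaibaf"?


Input: oefaibaf
Checking each character:
  'o' at position 0: vowel (running total: 1)
  'e' at position 1: vowel (running total: 2)
  'f' at position 2: consonant
  'a' at position 3: vowel (running total: 3)
  'i' at position 4: vowel (running total: 4)
  'b' at position 5: consonant
  'a' at position 6: vowel (running total: 5)
  'f' at position 7: consonant
Total vowels: 5

5


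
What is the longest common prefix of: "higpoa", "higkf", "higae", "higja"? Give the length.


Words: higpoa, higkf, higae, higja
  Position 0: all 'h' => match
  Position 1: all 'i' => match
  Position 2: all 'g' => match
  Position 3: ('p', 'k', 'a', 'j') => mismatch, stop
LCP = "hig" (length 3)

3


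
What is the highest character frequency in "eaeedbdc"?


Input: eaeedbdc
Character counts:
  'a': 1
  'b': 1
  'c': 1
  'd': 2
  'e': 3
Maximum frequency: 3

3


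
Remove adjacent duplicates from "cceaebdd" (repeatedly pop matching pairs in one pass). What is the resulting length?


Input: cceaebdd
Stack-based adjacent duplicate removal:
  Read 'c': push. Stack: c
  Read 'c': matches stack top 'c' => pop. Stack: (empty)
  Read 'e': push. Stack: e
  Read 'a': push. Stack: ea
  Read 'e': push. Stack: eae
  Read 'b': push. Stack: eaeb
  Read 'd': push. Stack: eaebd
  Read 'd': matches stack top 'd' => pop. Stack: eaeb
Final stack: "eaeb" (length 4)

4


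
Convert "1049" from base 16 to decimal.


Input: "1049" in base 16
Positional expansion:
  Digit '1' (value 1) x 16^3 = 4096
  Digit '0' (value 0) x 16^2 = 0
  Digit '4' (value 4) x 16^1 = 64
  Digit '9' (value 9) x 16^0 = 9
Sum = 4169

4169


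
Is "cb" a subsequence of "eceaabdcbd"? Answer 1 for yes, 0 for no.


Check if "cb" is a subsequence of "eceaabdcbd"
Greedy scan:
  Position 0 ('e'): no match needed
  Position 1 ('c'): matches sub[0] = 'c'
  Position 2 ('e'): no match needed
  Position 3 ('a'): no match needed
  Position 4 ('a'): no match needed
  Position 5 ('b'): matches sub[1] = 'b'
  Position 6 ('d'): no match needed
  Position 7 ('c'): no match needed
  Position 8 ('b'): no match needed
  Position 9 ('d'): no match needed
All 2 characters matched => is a subsequence

1


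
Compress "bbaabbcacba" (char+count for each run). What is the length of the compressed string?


Input: bbaabbcacba
Runs:
  'b' x 2 => "b2"
  'a' x 2 => "a2"
  'b' x 2 => "b2"
  'c' x 1 => "c1"
  'a' x 1 => "a1"
  'c' x 1 => "c1"
  'b' x 1 => "b1"
  'a' x 1 => "a1"
Compressed: "b2a2b2c1a1c1b1a1"
Compressed length: 16

16


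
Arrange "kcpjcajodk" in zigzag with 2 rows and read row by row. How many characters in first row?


Zigzag "kcpjcajodk" into 2 rows:
Placing characters:
  'k' => row 0
  'c' => row 1
  'p' => row 0
  'j' => row 1
  'c' => row 0
  'a' => row 1
  'j' => row 0
  'o' => row 1
  'd' => row 0
  'k' => row 1
Rows:
  Row 0: "kpcjd"
  Row 1: "cjaok"
First row length: 5

5


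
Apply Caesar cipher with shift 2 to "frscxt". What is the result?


Caesar cipher: shift "frscxt" by 2
  'f' (pos 5) + 2 = pos 7 = 'h'
  'r' (pos 17) + 2 = pos 19 = 't'
  's' (pos 18) + 2 = pos 20 = 'u'
  'c' (pos 2) + 2 = pos 4 = 'e'
  'x' (pos 23) + 2 = pos 25 = 'z'
  't' (pos 19) + 2 = pos 21 = 'v'
Result: htuezv

htuezv


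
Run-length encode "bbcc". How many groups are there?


Input: bbcc
Scanning for consecutive runs:
  Group 1: 'b' x 2 (positions 0-1)
  Group 2: 'c' x 2 (positions 2-3)
Total groups: 2

2


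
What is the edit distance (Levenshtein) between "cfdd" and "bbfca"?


Computing edit distance: "cfdd" -> "bbfca"
DP table:
           b    b    f    c    a
      0    1    2    3    4    5
  c   1    1    2    3    3    4
  f   2    2    2    2    3    4
  d   3    3    3    3    3    4
  d   4    4    4    4    4    4
Edit distance = dp[4][5] = 4

4


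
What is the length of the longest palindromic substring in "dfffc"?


Input: "dfffc"
Checking substrings for palindromes:
  [1:4] "fff" (len 3) => palindrome
  [1:3] "ff" (len 2) => palindrome
  [2:4] "ff" (len 2) => palindrome
Longest palindromic substring: "fff" with length 3

3


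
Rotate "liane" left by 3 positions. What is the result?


Input: "liane", rotate left by 3
First 3 characters: "lia"
Remaining characters: "ne"
Concatenate remaining + first: "ne" + "lia" = "nelia"

nelia


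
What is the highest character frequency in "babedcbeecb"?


Input: babedcbeecb
Character counts:
  'a': 1
  'b': 4
  'c': 2
  'd': 1
  'e': 3
Maximum frequency: 4

4


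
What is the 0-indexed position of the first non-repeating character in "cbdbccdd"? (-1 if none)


Input: cbdbccdd
Character frequencies:
  'b': 2
  'c': 3
  'd': 3
Scanning left to right for freq == 1:
  Position 0 ('c'): freq=3, skip
  Position 1 ('b'): freq=2, skip
  Position 2 ('d'): freq=3, skip
  Position 3 ('b'): freq=2, skip
  Position 4 ('c'): freq=3, skip
  Position 5 ('c'): freq=3, skip
  Position 6 ('d'): freq=3, skip
  Position 7 ('d'): freq=3, skip
  No unique character found => answer = -1

-1


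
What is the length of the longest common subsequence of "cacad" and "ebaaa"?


LCS of "cacad" and "ebaaa"
DP table:
           e    b    a    a    a
      0    0    0    0    0    0
  c   0    0    0    0    0    0
  a   0    0    0    1    1    1
  c   0    0    0    1    1    1
  a   0    0    0    1    2    2
  d   0    0    0    1    2    2
LCS length = dp[5][5] = 2

2


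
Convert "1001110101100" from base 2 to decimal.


Input: "1001110101100" in base 2
Positional expansion:
  Digit '1' (value 1) x 2^12 = 4096
  Digit '0' (value 0) x 2^11 = 0
  Digit '0' (value 0) x 2^10 = 0
  Digit '1' (value 1) x 2^9 = 512
  Digit '1' (value 1) x 2^8 = 256
  Digit '1' (value 1) x 2^7 = 128
  Digit '0' (value 0) x 2^6 = 0
  Digit '1' (value 1) x 2^5 = 32
  Digit '0' (value 0) x 2^4 = 0
  Digit '1' (value 1) x 2^3 = 8
  Digit '1' (value 1) x 2^2 = 4
  Digit '0' (value 0) x 2^1 = 0
  Digit '0' (value 0) x 2^0 = 0
Sum = 5036

5036


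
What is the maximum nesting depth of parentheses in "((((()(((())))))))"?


Input: "((((()(((())))))))"
Tracking depth:
  Position 0 '(': depth becomes 1
  Position 1 '(': depth becomes 2
  Position 2 '(': depth becomes 3
  Position 3 '(': depth becomes 4
  Position 4 '(': depth becomes 5
  Position 5 ')': depth becomes 4
  Position 6 '(': depth becomes 5
  Position 7 '(': depth becomes 6
  Position 8 '(': depth becomes 7
  Position 9 '(': depth becomes 8
  Position 10 ')': depth becomes 7
  Position 11 ')': depth becomes 6
  Position 12 ')': depth becomes 5
  Position 13 ')': depth becomes 4
  Position 14 ')': depth becomes 3
  Position 15 ')': depth becomes 2
  Position 16 ')': depth becomes 1
  Position 17 ')': depth becomes 0
Maximum depth reached: 8

8


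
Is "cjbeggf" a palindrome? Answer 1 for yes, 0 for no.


Input: cjbeggf
Reversed: fggebjc
  Compare pos 0 ('c') with pos 6 ('f'): MISMATCH
  Compare pos 1 ('j') with pos 5 ('g'): MISMATCH
  Compare pos 2 ('b') with pos 4 ('g'): MISMATCH
Result: not a palindrome

0


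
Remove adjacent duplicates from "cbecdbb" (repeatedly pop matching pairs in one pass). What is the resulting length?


Input: cbecdbb
Stack-based adjacent duplicate removal:
  Read 'c': push. Stack: c
  Read 'b': push. Stack: cb
  Read 'e': push. Stack: cbe
  Read 'c': push. Stack: cbec
  Read 'd': push. Stack: cbecd
  Read 'b': push. Stack: cbecdb
  Read 'b': matches stack top 'b' => pop. Stack: cbecd
Final stack: "cbecd" (length 5)

5


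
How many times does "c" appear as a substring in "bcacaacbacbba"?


Searching for "c" in "bcacaacbacbba"
Scanning each position:
  Position 0: "b" => no
  Position 1: "c" => MATCH
  Position 2: "a" => no
  Position 3: "c" => MATCH
  Position 4: "a" => no
  Position 5: "a" => no
  Position 6: "c" => MATCH
  Position 7: "b" => no
  Position 8: "a" => no
  Position 9: "c" => MATCH
  Position 10: "b" => no
  Position 11: "b" => no
  Position 12: "a" => no
Total occurrences: 4

4


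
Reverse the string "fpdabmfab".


Input: fpdabmfab
Reading characters right to left:
  Position 8: 'b'
  Position 7: 'a'
  Position 6: 'f'
  Position 5: 'm'
  Position 4: 'b'
  Position 3: 'a'
  Position 2: 'd'
  Position 1: 'p'
  Position 0: 'f'
Reversed: bafmbadpf

bafmbadpf


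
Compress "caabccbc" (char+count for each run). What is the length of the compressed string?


Input: caabccbc
Runs:
  'c' x 1 => "c1"
  'a' x 2 => "a2"
  'b' x 1 => "b1"
  'c' x 2 => "c2"
  'b' x 1 => "b1"
  'c' x 1 => "c1"
Compressed: "c1a2b1c2b1c1"
Compressed length: 12

12


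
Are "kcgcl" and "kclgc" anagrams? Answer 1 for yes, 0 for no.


Strings: "kcgcl", "kclgc"
Sorted first:  ccgkl
Sorted second: ccgkl
Sorted forms match => anagrams

1


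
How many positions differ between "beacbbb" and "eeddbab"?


Comparing "beacbbb" and "eeddbab" position by position:
  Position 0: 'b' vs 'e' => DIFFER
  Position 1: 'e' vs 'e' => same
  Position 2: 'a' vs 'd' => DIFFER
  Position 3: 'c' vs 'd' => DIFFER
  Position 4: 'b' vs 'b' => same
  Position 5: 'b' vs 'a' => DIFFER
  Position 6: 'b' vs 'b' => same
Positions that differ: 4

4


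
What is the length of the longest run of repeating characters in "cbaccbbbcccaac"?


Input: "cbaccbbbcccaac"
Scanning for longest run:
  Position 1 ('b'): new char, reset run to 1
  Position 2 ('a'): new char, reset run to 1
  Position 3 ('c'): new char, reset run to 1
  Position 4 ('c'): continues run of 'c', length=2
  Position 5 ('b'): new char, reset run to 1
  Position 6 ('b'): continues run of 'b', length=2
  Position 7 ('b'): continues run of 'b', length=3
  Position 8 ('c'): new char, reset run to 1
  Position 9 ('c'): continues run of 'c', length=2
  Position 10 ('c'): continues run of 'c', length=3
  Position 11 ('a'): new char, reset run to 1
  Position 12 ('a'): continues run of 'a', length=2
  Position 13 ('c'): new char, reset run to 1
Longest run: 'b' with length 3

3


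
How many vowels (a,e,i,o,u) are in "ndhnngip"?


Input: ndhnngip
Checking each character:
  'n' at position 0: consonant
  'd' at position 1: consonant
  'h' at position 2: consonant
  'n' at position 3: consonant
  'n' at position 4: consonant
  'g' at position 5: consonant
  'i' at position 6: vowel (running total: 1)
  'p' at position 7: consonant
Total vowels: 1

1


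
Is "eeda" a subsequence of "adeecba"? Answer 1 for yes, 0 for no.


Check if "eeda" is a subsequence of "adeecba"
Greedy scan:
  Position 0 ('a'): no match needed
  Position 1 ('d'): no match needed
  Position 2 ('e'): matches sub[0] = 'e'
  Position 3 ('e'): matches sub[1] = 'e'
  Position 4 ('c'): no match needed
  Position 5 ('b'): no match needed
  Position 6 ('a'): no match needed
Only matched 2/4 characters => not a subsequence

0


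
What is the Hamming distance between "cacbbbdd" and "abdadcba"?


Comparing "cacbbbdd" and "abdadcba" position by position:
  Position 0: 'c' vs 'a' => differ
  Position 1: 'a' vs 'b' => differ
  Position 2: 'c' vs 'd' => differ
  Position 3: 'b' vs 'a' => differ
  Position 4: 'b' vs 'd' => differ
  Position 5: 'b' vs 'c' => differ
  Position 6: 'd' vs 'b' => differ
  Position 7: 'd' vs 'a' => differ
Total differences (Hamming distance): 8

8


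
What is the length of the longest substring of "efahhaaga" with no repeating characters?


Input: "efahhaaga"
Sliding window (track last position of each char):
  Position 0 ('e'): window [0,0] length 1 -- new best
  Position 1 ('f'): window [0,1] length 2 -- new best
  Position 2 ('a'): window [0,2] length 3 -- new best
  Position 3 ('h'): window [0,3] length 4 -- new best
  Position 4 ('h'): repeat (last at 3), move window start to 4
  Position 4 ('h'): window [4,4] length 1
  Position 5 ('a'): window [4,5] length 2
  Position 6 ('a'): repeat (last at 5), move window start to 6
  Position 6 ('a'): window [6,6] length 1
  Position 7 ('g'): window [6,7] length 2
  Position 8 ('a'): repeat (last at 6), move window start to 7
  Position 8 ('a'): window [7,8] length 2
Longest substring with no repeats: "efah" with length 4

4


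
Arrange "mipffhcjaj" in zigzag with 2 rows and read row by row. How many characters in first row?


Zigzag "mipffhcjaj" into 2 rows:
Placing characters:
  'm' => row 0
  'i' => row 1
  'p' => row 0
  'f' => row 1
  'f' => row 0
  'h' => row 1
  'c' => row 0
  'j' => row 1
  'a' => row 0
  'j' => row 1
Rows:
  Row 0: "mpfca"
  Row 1: "ifhjj"
First row length: 5

5


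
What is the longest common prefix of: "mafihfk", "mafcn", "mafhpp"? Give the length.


Words: mafihfk, mafcn, mafhpp
  Position 0: all 'm' => match
  Position 1: all 'a' => match
  Position 2: all 'f' => match
  Position 3: ('i', 'c', 'h') => mismatch, stop
LCP = "maf" (length 3)

3


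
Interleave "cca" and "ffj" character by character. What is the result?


Interleaving "cca" and "ffj":
  Position 0: 'c' from first, 'f' from second => "cf"
  Position 1: 'c' from first, 'f' from second => "cf"
  Position 2: 'a' from first, 'j' from second => "aj"
Result: cfcfaj

cfcfaj


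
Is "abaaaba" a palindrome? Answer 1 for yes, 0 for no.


Input: abaaaba
Reversed: abaaaba
  Compare pos 0 ('a') with pos 6 ('a'): match
  Compare pos 1 ('b') with pos 5 ('b'): match
  Compare pos 2 ('a') with pos 4 ('a'): match
Result: palindrome

1


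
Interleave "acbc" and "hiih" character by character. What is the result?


Interleaving "acbc" and "hiih":
  Position 0: 'a' from first, 'h' from second => "ah"
  Position 1: 'c' from first, 'i' from second => "ci"
  Position 2: 'b' from first, 'i' from second => "bi"
  Position 3: 'c' from first, 'h' from second => "ch"
Result: ahcibich

ahcibich


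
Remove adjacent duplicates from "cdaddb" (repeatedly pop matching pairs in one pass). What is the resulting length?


Input: cdaddb
Stack-based adjacent duplicate removal:
  Read 'c': push. Stack: c
  Read 'd': push. Stack: cd
  Read 'a': push. Stack: cda
  Read 'd': push. Stack: cdad
  Read 'd': matches stack top 'd' => pop. Stack: cda
  Read 'b': push. Stack: cdab
Final stack: "cdab" (length 4)

4


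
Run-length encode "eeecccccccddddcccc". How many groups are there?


Input: eeecccccccddddcccc
Scanning for consecutive runs:
  Group 1: 'e' x 3 (positions 0-2)
  Group 2: 'c' x 7 (positions 3-9)
  Group 3: 'd' x 4 (positions 10-13)
  Group 4: 'c' x 4 (positions 14-17)
Total groups: 4

4


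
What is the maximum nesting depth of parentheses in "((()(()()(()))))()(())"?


Input: "((()(()()(()))))()(())"
Tracking depth:
  Position 0 '(': depth becomes 1
  Position 1 '(': depth becomes 2
  Position 2 '(': depth becomes 3
  Position 3 ')': depth becomes 2
  Position 4 '(': depth becomes 3
  Position 5 '(': depth becomes 4
  Position 6 ')': depth becomes 3
  Position 7 '(': depth becomes 4
  Position 8 ')': depth becomes 3
  Position 9 '(': depth becomes 4
  Position 10 '(': depth becomes 5
  Position 11 ')': depth becomes 4
  Position 12 ')': depth becomes 3
  Position 13 ')': depth becomes 2
  Position 14 ')': depth becomes 1
  Position 15 ')': depth becomes 0
  Position 16 '(': depth becomes 1
  Position 17 ')': depth becomes 0
  Position 18 '(': depth becomes 1
  Position 19 '(': depth becomes 2
  Position 20 ')': depth becomes 1
  Position 21 ')': depth becomes 0
Maximum depth reached: 5

5


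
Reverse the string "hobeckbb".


Input: hobeckbb
Reading characters right to left:
  Position 7: 'b'
  Position 6: 'b'
  Position 5: 'k'
  Position 4: 'c'
  Position 3: 'e'
  Position 2: 'b'
  Position 1: 'o'
  Position 0: 'h'
Reversed: bbkceboh

bbkceboh


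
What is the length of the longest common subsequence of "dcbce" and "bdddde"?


LCS of "dcbce" and "bdddde"
DP table:
           b    d    d    d    d    e
      0    0    0    0    0    0    0
  d   0    0    1    1    1    1    1
  c   0    0    1    1    1    1    1
  b   0    1    1    1    1    1    1
  c   0    1    1    1    1    1    1
  e   0    1    1    1    1    1    2
LCS length = dp[5][6] = 2

2


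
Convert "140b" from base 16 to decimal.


Input: "140b" in base 16
Positional expansion:
  Digit '1' (value 1) x 16^3 = 4096
  Digit '4' (value 4) x 16^2 = 1024
  Digit '0' (value 0) x 16^1 = 0
  Digit 'b' (value 11) x 16^0 = 11
Sum = 5131

5131


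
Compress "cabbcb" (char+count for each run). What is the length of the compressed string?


Input: cabbcb
Runs:
  'c' x 1 => "c1"
  'a' x 1 => "a1"
  'b' x 2 => "b2"
  'c' x 1 => "c1"
  'b' x 1 => "b1"
Compressed: "c1a1b2c1b1"
Compressed length: 10

10


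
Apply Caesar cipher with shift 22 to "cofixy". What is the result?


Caesar cipher: shift "cofixy" by 22
  'c' (pos 2) + 22 = pos 24 = 'y'
  'o' (pos 14) + 22 = pos 10 = 'k'
  'f' (pos 5) + 22 = pos 1 = 'b'
  'i' (pos 8) + 22 = pos 4 = 'e'
  'x' (pos 23) + 22 = pos 19 = 't'
  'y' (pos 24) + 22 = pos 20 = 'u'
Result: ykbetu

ykbetu


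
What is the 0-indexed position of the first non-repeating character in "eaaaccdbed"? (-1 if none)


Input: eaaaccdbed
Character frequencies:
  'a': 3
  'b': 1
  'c': 2
  'd': 2
  'e': 2
Scanning left to right for freq == 1:
  Position 0 ('e'): freq=2, skip
  Position 1 ('a'): freq=3, skip
  Position 2 ('a'): freq=3, skip
  Position 3 ('a'): freq=3, skip
  Position 4 ('c'): freq=2, skip
  Position 5 ('c'): freq=2, skip
  Position 6 ('d'): freq=2, skip
  Position 7 ('b'): unique! => answer = 7

7


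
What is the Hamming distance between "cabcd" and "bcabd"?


Comparing "cabcd" and "bcabd" position by position:
  Position 0: 'c' vs 'b' => differ
  Position 1: 'a' vs 'c' => differ
  Position 2: 'b' vs 'a' => differ
  Position 3: 'c' vs 'b' => differ
  Position 4: 'd' vs 'd' => same
Total differences (Hamming distance): 4

4


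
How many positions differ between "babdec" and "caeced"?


Comparing "babdec" and "caeced" position by position:
  Position 0: 'b' vs 'c' => DIFFER
  Position 1: 'a' vs 'a' => same
  Position 2: 'b' vs 'e' => DIFFER
  Position 3: 'd' vs 'c' => DIFFER
  Position 4: 'e' vs 'e' => same
  Position 5: 'c' vs 'd' => DIFFER
Positions that differ: 4

4


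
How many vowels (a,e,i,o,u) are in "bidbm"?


Input: bidbm
Checking each character:
  'b' at position 0: consonant
  'i' at position 1: vowel (running total: 1)
  'd' at position 2: consonant
  'b' at position 3: consonant
  'm' at position 4: consonant
Total vowels: 1

1


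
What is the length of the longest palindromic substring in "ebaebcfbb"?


Input: "ebaebcfbb"
Checking substrings for palindromes:
  [7:9] "bb" (len 2) => palindrome
Longest palindromic substring: "bb" with length 2

2


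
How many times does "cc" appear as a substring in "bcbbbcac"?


Searching for "cc" in "bcbbbcac"
Scanning each position:
  Position 0: "bc" => no
  Position 1: "cb" => no
  Position 2: "bb" => no
  Position 3: "bb" => no
  Position 4: "bc" => no
  Position 5: "ca" => no
  Position 6: "ac" => no
Total occurrences: 0

0


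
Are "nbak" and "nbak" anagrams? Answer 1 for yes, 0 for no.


Strings: "nbak", "nbak"
Sorted first:  abkn
Sorted second: abkn
Sorted forms match => anagrams

1


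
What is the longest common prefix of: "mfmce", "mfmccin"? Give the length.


Words: mfmce, mfmccin
  Position 0: all 'm' => match
  Position 1: all 'f' => match
  Position 2: all 'm' => match
  Position 3: all 'c' => match
  Position 4: ('e', 'c') => mismatch, stop
LCP = "mfmc" (length 4)

4


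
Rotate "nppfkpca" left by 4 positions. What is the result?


Input: "nppfkpca", rotate left by 4
First 4 characters: "nppf"
Remaining characters: "kpca"
Concatenate remaining + first: "kpca" + "nppf" = "kpcanppf"

kpcanppf


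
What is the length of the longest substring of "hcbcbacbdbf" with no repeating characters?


Input: "hcbcbacbdbf"
Sliding window (track last position of each char):
  Position 0 ('h'): window [0,0] length 1 -- new best
  Position 1 ('c'): window [0,1] length 2 -- new best
  Position 2 ('b'): window [0,2] length 3 -- new best
  Position 3 ('c'): repeat (last at 1), move window start to 2
  Position 3 ('c'): window [2,3] length 2
  Position 4 ('b'): repeat (last at 2), move window start to 3
  Position 4 ('b'): window [3,4] length 2
  Position 5 ('a'): window [3,5] length 3
  Position 6 ('c'): repeat (last at 3), move window start to 4
  Position 6 ('c'): window [4,6] length 3
  Position 7 ('b'): repeat (last at 4), move window start to 5
  Position 7 ('b'): window [5,7] length 3
  Position 8 ('d'): window [5,8] length 4 -- new best
  Position 9 ('b'): repeat (last at 7), move window start to 8
  Position 9 ('b'): window [8,9] length 2
  Position 10 ('f'): window [8,10] length 3
Longest substring with no repeats: "acbd" with length 4

4


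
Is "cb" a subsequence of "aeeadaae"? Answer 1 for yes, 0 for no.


Check if "cb" is a subsequence of "aeeadaae"
Greedy scan:
  Position 0 ('a'): no match needed
  Position 1 ('e'): no match needed
  Position 2 ('e'): no match needed
  Position 3 ('a'): no match needed
  Position 4 ('d'): no match needed
  Position 5 ('a'): no match needed
  Position 6 ('a'): no match needed
  Position 7 ('e'): no match needed
Only matched 0/2 characters => not a subsequence

0


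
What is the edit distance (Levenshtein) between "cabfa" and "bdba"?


Computing edit distance: "cabfa" -> "bdba"
DP table:
           b    d    b    a
      0    1    2    3    4
  c   1    1    2    3    4
  a   2    2    2    3    3
  b   3    2    3    2    3
  f   4    3    3    3    3
  a   5    4    4    4    3
Edit distance = dp[5][4] = 3

3


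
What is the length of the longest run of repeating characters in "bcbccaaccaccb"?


Input: "bcbccaaccaccb"
Scanning for longest run:
  Position 1 ('c'): new char, reset run to 1
  Position 2 ('b'): new char, reset run to 1
  Position 3 ('c'): new char, reset run to 1
  Position 4 ('c'): continues run of 'c', length=2
  Position 5 ('a'): new char, reset run to 1
  Position 6 ('a'): continues run of 'a', length=2
  Position 7 ('c'): new char, reset run to 1
  Position 8 ('c'): continues run of 'c', length=2
  Position 9 ('a'): new char, reset run to 1
  Position 10 ('c'): new char, reset run to 1
  Position 11 ('c'): continues run of 'c', length=2
  Position 12 ('b'): new char, reset run to 1
Longest run: 'c' with length 2

2


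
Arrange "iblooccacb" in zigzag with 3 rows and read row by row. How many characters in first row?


Zigzag "iblooccacb" into 3 rows:
Placing characters:
  'i' => row 0
  'b' => row 1
  'l' => row 2
  'o' => row 1
  'o' => row 0
  'c' => row 1
  'c' => row 2
  'a' => row 1
  'c' => row 0
  'b' => row 1
Rows:
  Row 0: "ioc"
  Row 1: "bocab"
  Row 2: "lc"
First row length: 3

3


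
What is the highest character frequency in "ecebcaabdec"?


Input: ecebcaabdec
Character counts:
  'a': 2
  'b': 2
  'c': 3
  'd': 1
  'e': 3
Maximum frequency: 3

3


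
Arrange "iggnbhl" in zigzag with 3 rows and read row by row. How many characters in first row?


Zigzag "iggnbhl" into 3 rows:
Placing characters:
  'i' => row 0
  'g' => row 1
  'g' => row 2
  'n' => row 1
  'b' => row 0
  'h' => row 1
  'l' => row 2
Rows:
  Row 0: "ib"
  Row 1: "gnh"
  Row 2: "gl"
First row length: 2

2


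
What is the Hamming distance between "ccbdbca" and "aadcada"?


Comparing "ccbdbca" and "aadcada" position by position:
  Position 0: 'c' vs 'a' => differ
  Position 1: 'c' vs 'a' => differ
  Position 2: 'b' vs 'd' => differ
  Position 3: 'd' vs 'c' => differ
  Position 4: 'b' vs 'a' => differ
  Position 5: 'c' vs 'd' => differ
  Position 6: 'a' vs 'a' => same
Total differences (Hamming distance): 6

6


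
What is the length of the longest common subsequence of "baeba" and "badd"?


LCS of "baeba" and "badd"
DP table:
           b    a    d    d
      0    0    0    0    0
  b   0    1    1    1    1
  a   0    1    2    2    2
  e   0    1    2    2    2
  b   0    1    2    2    2
  a   0    1    2    2    2
LCS length = dp[5][4] = 2

2


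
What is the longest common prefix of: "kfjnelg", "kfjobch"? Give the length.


Words: kfjnelg, kfjobch
  Position 0: all 'k' => match
  Position 1: all 'f' => match
  Position 2: all 'j' => match
  Position 3: ('n', 'o') => mismatch, stop
LCP = "kfj" (length 3)

3


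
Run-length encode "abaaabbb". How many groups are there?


Input: abaaabbb
Scanning for consecutive runs:
  Group 1: 'a' x 1 (positions 0-0)
  Group 2: 'b' x 1 (positions 1-1)
  Group 3: 'a' x 3 (positions 2-4)
  Group 4: 'b' x 3 (positions 5-7)
Total groups: 4

4


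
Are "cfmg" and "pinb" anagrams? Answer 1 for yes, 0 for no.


Strings: "cfmg", "pinb"
Sorted first:  cfgm
Sorted second: binp
Differ at position 0: 'c' vs 'b' => not anagrams

0


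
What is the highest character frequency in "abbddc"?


Input: abbddc
Character counts:
  'a': 1
  'b': 2
  'c': 1
  'd': 2
Maximum frequency: 2

2


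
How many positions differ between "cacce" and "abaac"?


Comparing "cacce" and "abaac" position by position:
  Position 0: 'c' vs 'a' => DIFFER
  Position 1: 'a' vs 'b' => DIFFER
  Position 2: 'c' vs 'a' => DIFFER
  Position 3: 'c' vs 'a' => DIFFER
  Position 4: 'e' vs 'c' => DIFFER
Positions that differ: 5

5


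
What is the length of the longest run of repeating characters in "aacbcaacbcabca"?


Input: "aacbcaacbcabca"
Scanning for longest run:
  Position 1 ('a'): continues run of 'a', length=2
  Position 2 ('c'): new char, reset run to 1
  Position 3 ('b'): new char, reset run to 1
  Position 4 ('c'): new char, reset run to 1
  Position 5 ('a'): new char, reset run to 1
  Position 6 ('a'): continues run of 'a', length=2
  Position 7 ('c'): new char, reset run to 1
  Position 8 ('b'): new char, reset run to 1
  Position 9 ('c'): new char, reset run to 1
  Position 10 ('a'): new char, reset run to 1
  Position 11 ('b'): new char, reset run to 1
  Position 12 ('c'): new char, reset run to 1
  Position 13 ('a'): new char, reset run to 1
Longest run: 'a' with length 2

2
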